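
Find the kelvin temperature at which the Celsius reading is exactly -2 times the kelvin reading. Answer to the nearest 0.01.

91.05 K

Let K be the kelvin reading. The Celsius reading is C = 1·K - 273.15.
Require C = -2·K: 1·K - 273.15 = -2·K.
(3)·K = 273.15  ⇒  K = 91.05.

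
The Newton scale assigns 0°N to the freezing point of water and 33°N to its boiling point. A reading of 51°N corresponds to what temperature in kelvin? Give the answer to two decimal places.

Linear interpolation between the fixed points: C = (51 - 0) × 100 / (33 - 0) = 154.5455°C.
Then 154.5455 + 273.15 = 427.70 K.

427.70 K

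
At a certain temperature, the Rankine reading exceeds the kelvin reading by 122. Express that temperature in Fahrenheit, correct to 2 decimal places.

-185.17°F

Let x be the kelvin reading; then the Rankine reading is 1.8·x.
(1.8·x) - x = 122  ⇒  (0.8)·x = 122  ⇒  x = 152.5000 K.
In Celsius: 152.5 - 273.15 = -120.6500°C.
In Fahrenheit: -120.6500 × 1.8 + 32 = -185.17°F.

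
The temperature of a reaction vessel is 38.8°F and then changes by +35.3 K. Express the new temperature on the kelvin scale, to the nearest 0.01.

312.23 K

Initial temperature in Celsius: (38.8 - 32) × 5/9 = 3.7778°C.
The 35.3 K change is an interval; Kelvin and Celsius degrees are the same size, so ΔC = +35.3°C.
Final Celsius temperature: 3.7778 + 35.3000 = 39.0778°C.
In kelvin: 39.0778 + 273.15 = 312.23 K.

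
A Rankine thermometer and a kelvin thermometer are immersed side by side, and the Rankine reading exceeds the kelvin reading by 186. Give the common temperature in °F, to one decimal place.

Let x be the Rankine reading; then the kelvin reading is 5/9·x.
(5/9·x) - x = -186  ⇒  (-4/9)·x = -186  ⇒  x = 418.5000°R.
In Celsius: (418.5 - 491.67) × 5/9 = -40.6500°C.
In Fahrenheit: -40.6500 × 1.8 + 32 = -41.2°F.

-41.2°F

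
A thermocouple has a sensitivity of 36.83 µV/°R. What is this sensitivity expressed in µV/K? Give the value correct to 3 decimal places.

66.294 µV/K

Since only a temperature interval is involved, the additive offset between the scales drops out.
A change of 1 K is a change of 1.8°R, so per K the value is 36.83 × 1.8 = 66.294.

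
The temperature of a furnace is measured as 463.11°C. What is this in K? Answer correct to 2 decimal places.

736.26 K

In kelvin: 463.1100 + 273.15 = 736.26 K.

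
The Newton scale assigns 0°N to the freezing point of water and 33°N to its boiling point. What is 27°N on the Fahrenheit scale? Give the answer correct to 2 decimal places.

179.27°F

Linear interpolation between the fixed points: C = (27 - 0) × 100 / (33 - 0) = 81.8182°C.
Then 81.8182 × 1.8 + 32 = 179.27°F.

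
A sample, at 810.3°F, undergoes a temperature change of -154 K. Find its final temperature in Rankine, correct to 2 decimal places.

992.77°R

Initial temperature in Celsius: (810.3 - 32) × 5/9 = 432.3889°C.
The 154 K change is an interval; Kelvin and Celsius degrees are the same size, so ΔC = -154°C.
Final Celsius temperature: 432.3889 - 154.0000 = 278.3889°C.
In Rankine: 278.3889 × 1.8 + 491.67 = 992.77°R.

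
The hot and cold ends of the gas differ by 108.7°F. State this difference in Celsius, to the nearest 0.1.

For a temperature interval the offset drops out; only the factor 5/9 applies.
108.7 × 5/9 = 60.4.

60.4°C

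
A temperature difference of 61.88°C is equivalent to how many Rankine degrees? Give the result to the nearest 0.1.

An interval of 1°C corresponds to 1.8°R.
61.88 × 1.8 = 111.4.

111.4°R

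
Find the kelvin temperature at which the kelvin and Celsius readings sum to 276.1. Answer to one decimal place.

274.6 K

Let K be the kelvin reading. The Celsius reading is C = 1·K - 273.15.
Require K + C = 276.1: (2)·K - 273.15 = 276.1.
K = (276.1 + 273.15) / (2) = 274.6.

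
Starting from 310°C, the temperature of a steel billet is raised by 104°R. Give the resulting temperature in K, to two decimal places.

640.93 K

The 104°R change is an interval, so only the factor 5/9 applies: +104 × 5/9 = +57.7778°C.
Final Celsius temperature: 310.0000 + 57.7778 = 367.7778°C.
In kelvin: 367.7778 + 273.15 = 640.93 K.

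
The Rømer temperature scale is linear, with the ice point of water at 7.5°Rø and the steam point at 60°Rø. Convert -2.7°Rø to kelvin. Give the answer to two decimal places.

253.72 K

Linear interpolation between the fixed points: C = (-2.7 - 7.5) × 100 / (60 - 7.5) = -19.4286°C.
Then -19.4286 + 273.15 = 253.72 K.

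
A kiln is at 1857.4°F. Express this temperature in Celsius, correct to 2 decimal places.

In Celsius: (1857.4 - 32) × 5/9 = 1014.1111°C.

1014.11°C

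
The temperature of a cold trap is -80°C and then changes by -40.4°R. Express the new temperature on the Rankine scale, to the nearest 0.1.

307.3°R

The 40.4°R change is an interval, so only the factor 5/9 applies: -40.4 × 5/9 = -22.4444°C.
Final Celsius temperature: -80.0000 - 22.4444 = -102.4444°C.
In Rankine: -102.4444 × 1.8 + 491.67 = 307.3°R.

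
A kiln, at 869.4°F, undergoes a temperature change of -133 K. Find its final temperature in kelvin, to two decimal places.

Initial temperature in Celsius: (869.4 - 32) × 5/9 = 465.2222°C.
The 133 K change is an interval; Kelvin and Celsius degrees are the same size, so ΔC = -133°C.
Final Celsius temperature: 465.2222 - 133.0000 = 332.2222°C.
In kelvin: 332.2222 + 273.15 = 605.37 K.

605.37 K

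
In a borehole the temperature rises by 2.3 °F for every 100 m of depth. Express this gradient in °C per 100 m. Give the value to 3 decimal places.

The quantity depends on a temperature interval, so only the ratio of degree sizes applies; the offset between the scales is irrelevant.
A change of 1°F is a change of 5/9°C, so 2.3 × 5/9 = 1.278.

1.278 °C/100 m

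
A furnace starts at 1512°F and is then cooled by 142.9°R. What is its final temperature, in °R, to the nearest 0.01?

1828.77°R

Initial temperature in Celsius: (1512 - 32) × 5/9 = 822.2222°C.
The 142.9°R change is an interval, so only the factor 5/9 applies: -142.9 × 5/9 = -79.3889°C.
Final Celsius temperature: 822.2222 - 79.3889 = 742.8333°C.
In Rankine: 742.8333 × 1.8 + 491.67 = 1828.77°R.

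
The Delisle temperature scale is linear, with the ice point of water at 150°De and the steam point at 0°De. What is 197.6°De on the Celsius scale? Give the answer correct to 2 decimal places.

Linear interpolation between the fixed points: C = (197.6 - 150) × 100 / (0 - 150) = -31.7333°C.

-31.73°C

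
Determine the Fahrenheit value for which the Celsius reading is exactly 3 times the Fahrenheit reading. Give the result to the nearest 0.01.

Let F be the Fahrenheit reading. The Celsius reading is C = 5/9·F - 17.7778.
Require C = 3·F: 5/9·F - 17.7778 = 3·F.
(-22/9)·F = 17.7778  ⇒  F = -7.27.

-7.27°F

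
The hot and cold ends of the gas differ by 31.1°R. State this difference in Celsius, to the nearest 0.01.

An interval of 1°R corresponds to 5/9°C.
31.1 × 5/9 = 17.28.

17.28°C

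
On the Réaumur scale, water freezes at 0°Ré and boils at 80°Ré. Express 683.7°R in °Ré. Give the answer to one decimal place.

85.3°Ré

First in Celsius: (683.7 - 491.67) × 5/9 = 106.6833°C.
Linearly onto the Réaumur scale: 0 + (106.6833 / 100) × (80 - 0) = 85.3°Ré.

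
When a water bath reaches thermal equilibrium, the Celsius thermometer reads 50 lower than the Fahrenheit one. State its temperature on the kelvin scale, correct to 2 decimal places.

295.65 K

Let x be the Fahrenheit reading; then the Celsius reading is 5/9·x - 17.7778.
(5/9·x - 17.7778) - x = -50  ⇒  (-4/9)·x = -32.2222  ⇒  x = 72.5000°F.
In Celsius: (72.5 - 32) × 5/9 = 22.5000°C.
In kelvin: 22.5000 + 273.15 = 295.65 K.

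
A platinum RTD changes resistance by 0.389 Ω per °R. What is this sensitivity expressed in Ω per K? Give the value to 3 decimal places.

The quantity depends on a temperature interval, so only the ratio of degree sizes applies; the offset between the scales is irrelevant.
A change of 1 K is a change of 1.8°R, so per K the value is 0.389 × 1.8 = 0.700.

0.700 Ω per K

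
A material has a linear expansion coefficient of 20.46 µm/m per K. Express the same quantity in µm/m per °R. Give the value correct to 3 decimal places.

Since only a temperature interval is involved, the additive offset between the scales drops out.
A change of 1°R is a change of 5/9 K, so per °R the value is 20.46 × 5/9 = 11.367.

11.367 µm/m per °R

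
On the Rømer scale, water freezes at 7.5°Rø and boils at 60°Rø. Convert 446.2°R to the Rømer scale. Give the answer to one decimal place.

-5.8°Rø

First in Celsius: (446.2 - 491.67) × 5/9 = -25.2611°C.
Linearly onto the Rømer scale: 7.5 + (-25.2611 / 100) × (60 - 7.5) = -5.8°Rø.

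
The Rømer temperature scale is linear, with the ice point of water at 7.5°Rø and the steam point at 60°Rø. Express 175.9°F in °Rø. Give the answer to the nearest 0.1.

49.5°Rø

First in Celsius: (175.9 - 32) × 5/9 = 79.9444°C.
Linearly onto the Rømer scale: 7.5 + (79.9444 / 100) × (60 - 7.5) = 49.5°Rø.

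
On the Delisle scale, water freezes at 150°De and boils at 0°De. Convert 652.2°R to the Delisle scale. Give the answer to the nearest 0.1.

16.2°De

First in Celsius: (652.2 - 491.67) × 5/9 = 89.1833°C.
Linearly onto the Delisle scale: 150 + (89.1833 / 100) × (0 - 150) = 16.2°De.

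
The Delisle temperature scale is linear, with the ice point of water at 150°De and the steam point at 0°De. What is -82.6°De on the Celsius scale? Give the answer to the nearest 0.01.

Linear interpolation between the fixed points: C = (-82.6 - 150) × 100 / (0 - 150) = 155.0667°C.

155.07°C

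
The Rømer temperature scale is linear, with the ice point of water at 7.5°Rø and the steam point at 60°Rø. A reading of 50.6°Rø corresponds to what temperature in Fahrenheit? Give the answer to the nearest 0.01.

179.77°F

Linear interpolation between the fixed points: C = (50.6 - 7.5) × 100 / (60 - 7.5) = 82.0952°C.
Then 82.0952 × 1.8 + 32 = 179.77°F.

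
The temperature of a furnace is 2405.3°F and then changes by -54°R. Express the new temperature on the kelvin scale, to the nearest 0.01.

1561.65 K

Initial temperature in Celsius: (2405.3 - 32) × 5/9 = 1318.5000°C.
The 54°R change is an interval, so only the factor 5/9 applies: -54 × 5/9 = -30.0000°C.
Final Celsius temperature: 1318.5000 - 30.0000 = 1288.5000°C.
In kelvin: 1288.5000 + 273.15 = 1561.65 K.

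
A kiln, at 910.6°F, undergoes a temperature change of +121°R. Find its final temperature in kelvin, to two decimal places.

Initial temperature in Celsius: (910.6 - 32) × 5/9 = 488.1111°C.
The 121°R change is an interval, so only the factor 5/9 applies: +121 × 5/9 = +67.2222°C.
Final Celsius temperature: 488.1111 + 67.2222 = 555.3333°C.
In kelvin: 555.3333 + 273.15 = 828.48 K.

828.48 K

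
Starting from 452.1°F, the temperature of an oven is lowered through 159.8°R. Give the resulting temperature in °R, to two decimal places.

Initial temperature in Celsius: (452.1 - 32) × 5/9 = 233.3889°C.
The 159.8°R change is an interval, so only the factor 5/9 applies: -159.8 × 5/9 = -88.7778°C.
Final Celsius temperature: 233.3889 - 88.7778 = 144.6111°C.
In Rankine: 144.6111 × 1.8 + 491.67 = 751.97°R.

751.97°R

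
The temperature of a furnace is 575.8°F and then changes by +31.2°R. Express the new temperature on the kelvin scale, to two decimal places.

592.59 K

Initial temperature in Celsius: (575.8 - 32) × 5/9 = 302.1111°C.
The 31.2°R change is an interval, so only the factor 5/9 applies: +31.2 × 5/9 = +17.3333°C.
Final Celsius temperature: 302.1111 + 17.3333 = 319.4444°C.
In kelvin: 319.4444 + 273.15 = 592.59 K.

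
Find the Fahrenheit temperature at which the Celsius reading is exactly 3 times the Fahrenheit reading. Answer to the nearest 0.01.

Let F be the Fahrenheit reading. The Celsius reading is C = 5/9·F - 17.7778.
Require C = 3·F: 5/9·F - 17.7778 = 3·F.
(-22/9)·F = 17.7778  ⇒  F = -7.27.

-7.27°F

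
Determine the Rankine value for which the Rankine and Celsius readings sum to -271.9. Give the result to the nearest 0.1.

Let R be the Rankine reading. The Celsius reading is C = 5/9·R - 273.15.
Require R + C = -271.9: (14/9)·R - 273.15 = -271.9.
R = (-271.9 + 273.15) / (14/9) = 0.8.

0.8°R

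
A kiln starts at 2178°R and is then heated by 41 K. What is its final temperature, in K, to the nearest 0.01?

1251.00 K

Initial temperature in Celsius: (2178 - 491.67) × 5/9 = 936.8500°C.
The 41 K change is an interval; Kelvin and Celsius degrees are the same size, so ΔC = +41°C.
Final Celsius temperature: 936.8500 + 41.0000 = 977.8500°C.
In kelvin: 977.8500 + 273.15 = 1251.00 K.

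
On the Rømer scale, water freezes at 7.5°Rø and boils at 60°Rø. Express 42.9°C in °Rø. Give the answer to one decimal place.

30.0°Rø

Linearly onto the Rømer scale: 7.5 + (42.9000 / 100) × (60 - 7.5) = 30.0°Rø.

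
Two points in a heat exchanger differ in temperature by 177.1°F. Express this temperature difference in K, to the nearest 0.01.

98.39 K

Only the scale ratio 5/9 matters for a change in temperature.
177.1 × 5/9 = 98.39.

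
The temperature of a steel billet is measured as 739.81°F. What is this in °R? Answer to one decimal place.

In Celsius: (739.81 - 32) × 5/9 = 393.2278°C.
In Rankine: 393.2278 × 1.8 + 491.67 = 1199.5°R.

1199.5°R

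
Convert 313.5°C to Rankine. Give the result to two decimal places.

1055.97°R

In Rankine: 313.5000 × 1.8 + 491.67 = 1055.97°R.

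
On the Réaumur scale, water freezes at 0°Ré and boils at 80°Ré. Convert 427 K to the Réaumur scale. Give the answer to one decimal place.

123.1°Ré

First in Celsius: 427 - 273.15 = 153.8500°C.
Linearly onto the Réaumur scale: 0 + (153.8500 / 100) × (80 - 0) = 123.1°Ré.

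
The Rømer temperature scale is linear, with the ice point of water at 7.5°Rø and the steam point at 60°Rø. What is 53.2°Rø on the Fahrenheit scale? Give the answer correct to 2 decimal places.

Linear interpolation between the fixed points: C = (53.2 - 7.5) × 100 / (60 - 7.5) = 87.0476°C.
Then 87.0476 × 1.8 + 32 = 188.69°F.

188.69°F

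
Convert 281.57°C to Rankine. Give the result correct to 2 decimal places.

In Rankine: 281.5700 × 1.8 + 491.67 = 998.50°R.

998.50°R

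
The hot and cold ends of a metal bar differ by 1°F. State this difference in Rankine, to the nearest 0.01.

1.00°R

Fahrenheit and Rankine degrees are the same size, so the interval is unchanged: 1.00.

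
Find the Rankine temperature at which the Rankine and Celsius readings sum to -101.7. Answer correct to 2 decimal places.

110.22°R

Let R be the Rankine reading. The Celsius reading is C = 5/9·R - 273.15.
Require R + C = -101.7: (14/9)·R - 273.15 = -101.7.
R = (-101.7 + 273.15) / (14/9) = 110.22.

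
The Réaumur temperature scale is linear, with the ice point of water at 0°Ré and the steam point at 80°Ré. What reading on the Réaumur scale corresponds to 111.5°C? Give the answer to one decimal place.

89.2°Ré

Linearly onto the Réaumur scale: 0 + (111.5000 / 100) × (80 - 0) = 89.2°Ré.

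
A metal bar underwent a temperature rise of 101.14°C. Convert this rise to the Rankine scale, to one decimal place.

Only the scale ratio 1.8 matters for a change in temperature.
101.14 × 1.8 = 182.1.

182.1°R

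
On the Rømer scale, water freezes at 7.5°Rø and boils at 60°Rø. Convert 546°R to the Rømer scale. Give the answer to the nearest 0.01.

First in Celsius: (546 - 491.67) × 5/9 = 30.1833°C.
Linearly onto the Rømer scale: 7.5 + (30.1833 / 100) × (60 - 7.5) = 23.35°Rø.

23.35°Rø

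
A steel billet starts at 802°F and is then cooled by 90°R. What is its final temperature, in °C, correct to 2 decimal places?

Initial temperature in Celsius: (802 - 32) × 5/9 = 427.7778°C.
The 90°R change is an interval, so only the factor 5/9 applies: -90 × 5/9 = -50.0000°C.
Final Celsius temperature: 427.7778 - 50.0000 = 377.7778°C.

377.78°C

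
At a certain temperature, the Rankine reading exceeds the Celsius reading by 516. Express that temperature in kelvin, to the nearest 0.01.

303.56 K

Let x be the Celsius reading; then the Rankine reading is 1.8·x + 491.67.
(1.8·x + 491.67) - x = 516  ⇒  (0.8)·x = 24.33  ⇒  x = 30.4125°C.
In kelvin: 30.4125 + 273.15 = 303.56 K.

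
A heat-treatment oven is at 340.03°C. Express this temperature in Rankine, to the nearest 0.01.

In Rankine: 340.0300 × 1.8 + 491.67 = 1103.72°R.

1103.72°R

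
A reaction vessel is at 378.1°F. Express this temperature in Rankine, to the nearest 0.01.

837.77°R

In Celsius: (378.1 - 32) × 5/9 = 192.2778°C.
In Rankine: 192.2778 × 1.8 + 491.67 = 837.77°R.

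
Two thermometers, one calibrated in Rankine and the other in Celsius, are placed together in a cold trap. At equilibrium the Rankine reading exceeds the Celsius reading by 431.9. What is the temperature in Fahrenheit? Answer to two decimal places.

Let x be the Rankine reading; then the Celsius reading is 5/9·x - 273.15.
(5/9·x - 273.15) - x = -431.9  ⇒  (-4/9)·x = -158.75  ⇒  x = 357.1875°R.
In Celsius: (357.1875 - 491.67) × 5/9 = -74.7125°C.
In Fahrenheit: -74.7125 × 1.8 + 32 = -102.48°F.

-102.48°F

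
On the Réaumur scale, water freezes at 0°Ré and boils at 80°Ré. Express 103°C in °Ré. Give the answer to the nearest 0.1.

Linearly onto the Réaumur scale: 0 + (103.0000 / 100) × (80 - 0) = 82.4°Ré.

82.4°Ré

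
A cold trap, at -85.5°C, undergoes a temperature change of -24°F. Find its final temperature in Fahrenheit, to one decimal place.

-145.9°F

The 24°F change is an interval, so only the factor 5/9 applies: -24 × 5/9 = -13.3333°C.
Final Celsius temperature: -85.5000 - 13.3333 = -98.8333°C.
In Fahrenheit: -98.8333 × 1.8 + 32 = -145.9°F.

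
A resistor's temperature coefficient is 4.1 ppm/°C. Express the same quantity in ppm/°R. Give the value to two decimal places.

2.28 ppm/°R

The quantity depends on a temperature interval, so only the ratio of degree sizes applies; the offset between the scales is irrelevant.
A change of 1°R is a change of 5/9°C, so per °R the value is 4.1 × 5/9 = 2.28.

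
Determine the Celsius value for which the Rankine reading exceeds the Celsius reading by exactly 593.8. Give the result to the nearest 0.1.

127.7°C

Let C be the Celsius reading. The Rankine reading is R = 1.8·C + 491.67.
Require R - C = 593.8: (0.8)·C + 491.67 = 593.8.
C = (593.8 - 491.67) / (0.8) = 127.7.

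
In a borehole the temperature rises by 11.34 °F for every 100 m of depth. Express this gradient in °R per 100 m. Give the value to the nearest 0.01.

Since only a temperature interval is involved, the additive offset between the scales drops out.
A change of 1°F is a change of 1°R, so 11.34 × 1 = 11.34.

11.34 °R/100 m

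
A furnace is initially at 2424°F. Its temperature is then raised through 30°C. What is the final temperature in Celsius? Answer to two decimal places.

1358.89°C

Initial temperature in Celsius: (2424 - 32) × 5/9 = 1328.8889°C.
Final Celsius temperature: 1328.8889 + 30.0000 = 1358.8889°C.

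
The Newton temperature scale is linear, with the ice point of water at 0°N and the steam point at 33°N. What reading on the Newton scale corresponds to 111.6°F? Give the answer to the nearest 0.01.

14.59°N

First in Celsius: (111.6 - 32) × 5/9 = 44.2222°C.
Linearly onto the Newton scale: 0 + (44.2222 / 100) × (33 - 0) = 14.59°N.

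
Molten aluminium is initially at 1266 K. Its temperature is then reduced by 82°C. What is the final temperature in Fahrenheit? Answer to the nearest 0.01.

1671.53°F

Initial temperature in Celsius: 1266 - 273.15 = 992.8500°C.
Final Celsius temperature: 992.8500 - 82.0000 = 910.8500°C.
In Fahrenheit: 910.8500 × 1.8 + 32 = 1671.53°F.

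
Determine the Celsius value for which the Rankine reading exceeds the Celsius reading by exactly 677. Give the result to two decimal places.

231.66°C

Let C be the Celsius reading. The Rankine reading is R = 1.8·C + 491.67.
Require R - C = 677: (0.8)·C + 491.67 = 677.
C = (677 - 491.67) / (0.8) = 231.66.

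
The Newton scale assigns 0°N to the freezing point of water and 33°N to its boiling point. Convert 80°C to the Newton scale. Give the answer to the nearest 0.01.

26.40°N

Linearly onto the Newton scale: 0 + (80.0000 / 100) × (33 - 0) = 26.40°N.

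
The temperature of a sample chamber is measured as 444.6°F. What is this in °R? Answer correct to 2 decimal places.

In Celsius: (444.6 - 32) × 5/9 = 229.2222°C.
In Rankine: 229.2222 × 1.8 + 491.67 = 904.27°R.

904.27°R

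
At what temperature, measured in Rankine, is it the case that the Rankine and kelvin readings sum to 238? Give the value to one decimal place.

Let R be the Rankine reading. The kelvin reading is K = 5/9·R.
Require R + K = 238: (14/9)·R = 238.
R = (238) / (14/9) = 153.0.

153.0°R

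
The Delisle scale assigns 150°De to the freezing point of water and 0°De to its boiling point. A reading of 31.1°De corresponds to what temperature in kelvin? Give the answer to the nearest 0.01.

352.42 K

Linear interpolation between the fixed points: C = (31.1 - 150) × 100 / (0 - 150) = 79.2667°C.
Then 79.2667 + 273.15 = 352.42 K.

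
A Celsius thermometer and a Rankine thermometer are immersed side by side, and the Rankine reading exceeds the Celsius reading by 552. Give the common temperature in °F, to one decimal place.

167.7°F

Let x be the Celsius reading; then the Rankine reading is 1.8·x + 491.67.
(1.8·x + 491.67) - x = 552  ⇒  (0.8)·x = 60.33  ⇒  x = 75.4125°C.
In Fahrenheit: 75.4125 × 1.8 + 32 = 167.7°F.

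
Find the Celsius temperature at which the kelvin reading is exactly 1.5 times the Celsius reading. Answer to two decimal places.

546.30°C

Let C be the Celsius reading. The kelvin reading is K = 1·C + 273.15.
Require K = 1.5·C: 1·C + 273.15 = 1.5·C.
(-0.5)·C = -273.15  ⇒  C = 546.30.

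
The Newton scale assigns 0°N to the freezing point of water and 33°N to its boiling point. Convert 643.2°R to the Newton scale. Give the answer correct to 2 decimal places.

27.78°N

First in Celsius: (643.2 - 491.67) × 5/9 = 84.1833°C.
Linearly onto the Newton scale: 0 + (84.1833 / 100) × (33 - 0) = 27.78°N.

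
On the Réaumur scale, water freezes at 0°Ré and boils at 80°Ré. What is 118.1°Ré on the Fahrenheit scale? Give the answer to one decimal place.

Linear interpolation between the fixed points: C = (118.1 - 0) × 100 / (80 - 0) = 147.6250°C.
Then 147.6250 × 1.8 + 32 = 297.7°F.

297.7°F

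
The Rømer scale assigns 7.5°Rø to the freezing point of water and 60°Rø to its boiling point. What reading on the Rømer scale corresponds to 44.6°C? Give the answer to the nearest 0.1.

Linearly onto the Rømer scale: 7.5 + (44.6000 / 100) × (60 - 7.5) = 30.9°Rø.

30.9°Rø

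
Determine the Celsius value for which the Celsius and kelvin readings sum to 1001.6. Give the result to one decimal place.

364.2°C

Let C be the Celsius reading. The kelvin reading is K = 1·C + 273.15.
Require C + K = 1001.6: (2)·C + 273.15 = 1001.6.
C = (1001.6 - 273.15) / (2) = 364.2.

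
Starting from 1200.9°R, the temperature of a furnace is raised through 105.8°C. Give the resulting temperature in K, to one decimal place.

Initial temperature in Celsius: (1200.9 - 491.67) × 5/9 = 394.0167°C.
Final Celsius temperature: 394.0167 + 105.8000 = 499.8167°C.
In kelvin: 499.8167 + 273.15 = 773.0 K.

773.0 K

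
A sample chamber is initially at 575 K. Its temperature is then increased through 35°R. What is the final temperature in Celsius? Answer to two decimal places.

Initial temperature in Celsius: 575 - 273.15 = 301.8500°C.
The 35°R change is an interval, so only the factor 5/9 applies: +35 × 5/9 = +19.4444°C.
Final Celsius temperature: 301.8500 + 19.4444 = 321.2944°C.

321.29°C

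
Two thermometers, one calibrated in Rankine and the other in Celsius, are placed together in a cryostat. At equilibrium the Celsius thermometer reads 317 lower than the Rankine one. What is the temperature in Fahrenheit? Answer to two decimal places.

Let x be the Rankine reading; then the Celsius reading is 5/9·x - 273.15.
(5/9·x - 273.15) - x = -317  ⇒  (-4/9)·x = -43.85  ⇒  x = 98.6625°R.
In Celsius: (98.6625 - 491.67) × 5/9 = -218.3375°C.
In Fahrenheit: -218.3375 × 1.8 + 32 = -361.01°F.

-361.01°F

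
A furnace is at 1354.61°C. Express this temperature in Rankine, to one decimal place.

In Rankine: 1354.6100 × 1.8 + 491.67 = 2930.0°R.

2930.0°R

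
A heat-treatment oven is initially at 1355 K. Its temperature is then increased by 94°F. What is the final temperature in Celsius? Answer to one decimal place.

1134.1°C

Initial temperature in Celsius: 1355 - 273.15 = 1081.8500°C.
The 94°F change is an interval, so only the factor 5/9 applies: +94 × 5/9 = +52.2222°C.
Final Celsius temperature: 1081.8500 + 52.2222 = 1134.0722°C.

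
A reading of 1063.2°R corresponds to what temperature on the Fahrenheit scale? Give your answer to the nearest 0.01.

In Celsius: (1063.2 - 491.67) × 5/9 = 317.5167°C.
In Fahrenheit: 317.5167 × 1.8 + 32 = 603.53°F.

603.53°F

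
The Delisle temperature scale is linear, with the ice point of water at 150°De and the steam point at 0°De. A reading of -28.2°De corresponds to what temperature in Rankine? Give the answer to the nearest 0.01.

705.51°R

Linear interpolation between the fixed points: C = (-28.2 - 150) × 100 / (0 - 150) = 118.8000°C.
Then 118.8000 × 1.8 + 491.67 = 705.51°R.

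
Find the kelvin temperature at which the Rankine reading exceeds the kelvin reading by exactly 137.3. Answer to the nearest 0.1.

171.6 K

Let K be the kelvin reading. The Rankine reading is R = 1.8·K.
Require R - K = 137.3: (0.8)·K = 137.3.
K = (137.3) / (0.8) = 171.6.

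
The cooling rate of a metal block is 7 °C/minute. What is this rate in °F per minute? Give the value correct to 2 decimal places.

12.60 °F/minute

The quantity depends on a temperature interval, so only the ratio of degree sizes applies; the offset between the scales is irrelevant.
A change of 1°C is a change of 1.8°F, so 7 × 1.8 = 12.60.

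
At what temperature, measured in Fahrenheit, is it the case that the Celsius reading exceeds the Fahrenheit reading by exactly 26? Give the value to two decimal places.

Let F be the Fahrenheit reading. The Celsius reading is C = 5/9·F - 17.7778.
Require C - F = 26: (-4/9)·F - 17.7778 = 26.
F = (26 + 17.7778) / (-4/9) = -98.50.

-98.50°F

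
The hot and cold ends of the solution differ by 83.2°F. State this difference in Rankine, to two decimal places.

Fahrenheit and Rankine degrees are the same size, so the interval is unchanged: 83.20.

83.20°R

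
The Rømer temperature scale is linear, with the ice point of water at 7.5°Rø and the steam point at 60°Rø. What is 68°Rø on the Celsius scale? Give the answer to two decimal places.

115.24°C

Linear interpolation between the fixed points: C = (68 - 7.5) × 100 / (60 - 7.5) = 115.2381°C.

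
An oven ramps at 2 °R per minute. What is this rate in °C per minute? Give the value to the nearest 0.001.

Since only a temperature interval is involved, the additive offset between the scales drops out.
A change of 1°R is a change of 5/9°C, so 2 × 5/9 = 1.111.

1.111 °C/minute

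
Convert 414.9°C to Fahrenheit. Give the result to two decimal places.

778.82°F

In Fahrenheit: 414.9000 × 1.8 + 32 = 778.82°F.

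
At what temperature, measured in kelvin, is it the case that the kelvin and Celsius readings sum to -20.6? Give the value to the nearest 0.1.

Let K be the kelvin reading. The Celsius reading is C = 1·K - 273.15.
Require K + C = -20.6: (2)·K - 273.15 = -20.6.
K = (-20.6 + 273.15) / (2) = 126.3.

126.3 K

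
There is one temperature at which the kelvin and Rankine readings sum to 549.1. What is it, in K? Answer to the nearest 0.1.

Let K be the kelvin reading. The Rankine reading is R = 1.8·K.
Require K + R = 549.1: (2.8)·K = 549.1.
K = (549.1) / (2.8) = 196.1.

196.1 K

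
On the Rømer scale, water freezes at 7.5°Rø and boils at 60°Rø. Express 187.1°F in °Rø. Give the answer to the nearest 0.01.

52.74°Rø

First in Celsius: (187.1 - 32) × 5/9 = 86.1667°C.
Linearly onto the Rømer scale: 7.5 + (86.1667 / 100) × (60 - 7.5) = 52.74°Rø.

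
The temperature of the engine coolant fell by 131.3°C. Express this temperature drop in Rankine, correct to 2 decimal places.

Only the scale ratio 1.8 matters for a change in temperature.
131.3 × 1.8 = 236.34.

236.34°R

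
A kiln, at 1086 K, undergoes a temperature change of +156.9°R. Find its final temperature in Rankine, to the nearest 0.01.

2111.70°R

Initial temperature in Celsius: 1086 - 273.15 = 812.8500°C.
The 156.9°R change is an interval, so only the factor 5/9 applies: +156.9 × 5/9 = +87.1667°C.
Final Celsius temperature: 812.8500 + 87.1667 = 900.0167°C.
In Rankine: 900.0167 × 1.8 + 491.67 = 2111.70°R.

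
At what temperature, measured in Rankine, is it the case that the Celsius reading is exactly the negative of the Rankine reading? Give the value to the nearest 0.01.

175.60°R

Let R be the Rankine reading. The Celsius reading is C = 5/9·R - 273.15.
Require C = -1·R: 5/9·R - 273.15 = -1·R.
(14/9)·R = 273.15  ⇒  R = 175.60.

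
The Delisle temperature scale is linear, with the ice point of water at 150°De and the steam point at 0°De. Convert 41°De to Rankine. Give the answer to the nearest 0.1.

Linear interpolation between the fixed points: C = (41 - 150) × 100 / (0 - 150) = 72.6667°C.
Then 72.6667 × 1.8 + 491.67 = 622.5°R.

622.5°R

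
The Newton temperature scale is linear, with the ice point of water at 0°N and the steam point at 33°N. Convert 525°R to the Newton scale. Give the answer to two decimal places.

First in Celsius: (525 - 491.67) × 5/9 = 18.5167°C.
Linearly onto the Newton scale: 0 + (18.5167 / 100) × (33 - 0) = 6.11°N.

6.11°N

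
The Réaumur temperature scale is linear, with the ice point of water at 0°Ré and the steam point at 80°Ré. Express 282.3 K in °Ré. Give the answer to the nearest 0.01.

First in Celsius: 282.3 - 273.15 = 9.1500°C.
Linearly onto the Réaumur scale: 0 + (9.1500 / 100) × (80 - 0) = 7.32°Ré.

7.32°Ré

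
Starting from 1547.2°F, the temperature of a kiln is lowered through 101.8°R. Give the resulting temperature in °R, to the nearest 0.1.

Initial temperature in Celsius: (1547.2 - 32) × 5/9 = 841.7778°C.
The 101.8°R change is an interval, so only the factor 5/9 applies: -101.8 × 5/9 = -56.5556°C.
Final Celsius temperature: 841.7778 - 56.5556 = 785.2222°C.
In Rankine: 785.2222 × 1.8 + 491.67 = 1905.1°R.

1905.1°R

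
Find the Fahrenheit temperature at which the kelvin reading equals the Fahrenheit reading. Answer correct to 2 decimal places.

574.59°F

Let F be the Fahrenheit reading. The kelvin reading is K = 5/9·F + 255.372.
Set K = F: 5/9·F + 255.372 = F.
(-4/9)·F = -255.372  ⇒  F = 574.59.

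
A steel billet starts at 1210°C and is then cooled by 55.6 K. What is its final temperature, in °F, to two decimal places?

The 55.6 K change is an interval; Kelvin and Celsius degrees are the same size, so ΔC = -55.6°C.
Final Celsius temperature: 1210.0000 - 55.6000 = 1154.4000°C.
In Fahrenheit: 1154.4000 × 1.8 + 32 = 2109.92°F.

2109.92°F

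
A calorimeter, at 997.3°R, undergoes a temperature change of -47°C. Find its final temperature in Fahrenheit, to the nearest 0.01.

Initial temperature in Celsius: (997.3 - 491.67) × 5/9 = 280.9056°C.
Final Celsius temperature: 280.9056 - 47.0000 = 233.9056°C.
In Fahrenheit: 233.9056 × 1.8 + 32 = 453.03°F.

453.03°F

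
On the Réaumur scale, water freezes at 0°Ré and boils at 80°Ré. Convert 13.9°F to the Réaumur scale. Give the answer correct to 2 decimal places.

-8.04°Ré

First in Celsius: (13.9 - 32) × 5/9 = -10.0556°C.
Linearly onto the Réaumur scale: 0 + (-10.0556 / 100) × (80 - 0) = -8.04°Ré.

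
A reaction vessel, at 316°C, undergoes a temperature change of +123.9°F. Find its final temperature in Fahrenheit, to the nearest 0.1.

The 123.9°F change is an interval, so only the factor 5/9 applies: +123.9 × 5/9 = +68.8333°C.
Final Celsius temperature: 316.0000 + 68.8333 = 384.8333°C.
In Fahrenheit: 384.8333 × 1.8 + 32 = 724.7°F.

724.7°F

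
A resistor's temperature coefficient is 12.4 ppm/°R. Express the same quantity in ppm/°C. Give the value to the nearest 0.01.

22.32 ppm/°C

Since only a temperature interval is involved, the additive offset between the scales drops out.
A change of 1°C is a change of 1.8°R, so per °C the value is 12.4 × 1.8 = 22.32.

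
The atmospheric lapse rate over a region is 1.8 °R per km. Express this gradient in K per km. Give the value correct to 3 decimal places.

1.000 K/km

The quantity depends on a temperature interval, so only the ratio of degree sizes applies; the offset between the scales is irrelevant.
A change of 1°R is a change of 5/9 K, so 1.8 × 5/9 = 1.000.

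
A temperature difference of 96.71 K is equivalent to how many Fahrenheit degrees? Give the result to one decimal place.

174.1°F

An interval of 1 K corresponds to 1.8°F.
96.71 × 1.8 = 174.1.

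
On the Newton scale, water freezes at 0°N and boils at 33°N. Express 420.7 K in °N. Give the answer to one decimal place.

First in Celsius: 420.7 - 273.15 = 147.5500°C.
Linearly onto the Newton scale: 0 + (147.5500 / 100) × (33 - 0) = 48.7°N.

48.7°N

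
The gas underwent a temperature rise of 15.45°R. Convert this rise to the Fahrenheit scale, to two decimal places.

15.45°F

Rankine and Fahrenheit degrees are the same size, so the interval is unchanged: 15.45.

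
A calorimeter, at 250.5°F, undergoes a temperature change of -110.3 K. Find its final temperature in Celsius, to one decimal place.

Initial temperature in Celsius: (250.5 - 32) × 5/9 = 121.3889°C.
The 110.3 K change is an interval; Kelvin and Celsius degrees are the same size, so ΔC = -110.3°C.
Final Celsius temperature: 121.3889 - 110.3000 = 11.0889°C.

11.1°C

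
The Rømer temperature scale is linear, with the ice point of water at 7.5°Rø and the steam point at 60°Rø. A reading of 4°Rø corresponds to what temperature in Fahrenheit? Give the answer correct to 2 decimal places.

20.00°F

Linear interpolation between the fixed points: C = (4 - 7.5) × 100 / (60 - 7.5) = -6.6667°C.
Then -6.6667 × 1.8 + 32 = 20.00°F.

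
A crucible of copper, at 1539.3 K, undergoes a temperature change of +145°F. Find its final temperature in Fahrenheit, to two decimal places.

Initial temperature in Celsius: 1539.3 - 273.15 = 1266.1500°C.
The 145°F change is an interval, so only the factor 5/9 applies: +145 × 5/9 = +80.5556°C.
Final Celsius temperature: 1266.1500 + 80.5556 = 1346.7056°C.
In Fahrenheit: 1346.7056 × 1.8 + 32 = 2456.07°F.

2456.07°F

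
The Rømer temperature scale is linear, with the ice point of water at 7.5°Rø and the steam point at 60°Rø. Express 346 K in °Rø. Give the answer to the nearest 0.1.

45.7°Rø

First in Celsius: 346 - 273.15 = 72.8500°C.
Linearly onto the Rømer scale: 7.5 + (72.8500 / 100) × (60 - 7.5) = 45.7°Rø.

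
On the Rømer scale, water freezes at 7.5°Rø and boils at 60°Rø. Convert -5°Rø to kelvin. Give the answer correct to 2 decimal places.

Linear interpolation between the fixed points: C = (-5 - 7.5) × 100 / (60 - 7.5) = -23.8095°C.
Then -23.8095 + 273.15 = 249.34 K.

249.34 K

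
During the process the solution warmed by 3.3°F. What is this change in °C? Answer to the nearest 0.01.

1.83°C

Only the scale ratio 5/9 matters for a change in temperature.
3.3 × 5/9 = 1.83.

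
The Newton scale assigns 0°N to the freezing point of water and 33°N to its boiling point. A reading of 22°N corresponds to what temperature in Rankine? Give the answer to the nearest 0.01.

Linear interpolation between the fixed points: C = (22 - 0) × 100 / (33 - 0) = 66.6667°C.
Then 66.6667 × 1.8 + 491.67 = 611.67°R.

611.67°R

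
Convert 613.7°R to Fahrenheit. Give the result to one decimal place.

In Celsius: (613.7 - 491.67) × 5/9 = 67.7944°C.
In Fahrenheit: 67.7944 × 1.8 + 32 = 154.0°F.

154.0°F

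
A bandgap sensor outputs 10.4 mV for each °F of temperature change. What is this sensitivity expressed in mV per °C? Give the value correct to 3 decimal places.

Since only a temperature interval is involved, the additive offset between the scales drops out.
A change of 1°C is a change of 1.8°F, so per °C the value is 10.4 × 1.8 = 18.720.

18.720 mV per °C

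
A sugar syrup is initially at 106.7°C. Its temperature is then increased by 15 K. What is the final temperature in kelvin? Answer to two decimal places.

The 15 K change is an interval; Kelvin and Celsius degrees are the same size, so ΔC = +15°C.
Final Celsius temperature: 106.7000 + 15.0000 = 121.7000°C.
In kelvin: 121.7000 + 273.15 = 394.85 K.

394.85 K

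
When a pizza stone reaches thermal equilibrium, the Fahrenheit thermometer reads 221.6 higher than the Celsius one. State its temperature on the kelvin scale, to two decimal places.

510.15 K

Let x be the Celsius reading; then the Fahrenheit reading is 1.8·x + 32.
(1.8·x + 32) - x = 221.6  ⇒  (0.8)·x = 189.6  ⇒  x = 237.0000°C.
In kelvin: 237.0000 + 273.15 = 510.15 K.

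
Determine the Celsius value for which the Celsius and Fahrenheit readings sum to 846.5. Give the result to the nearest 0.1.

Let C be the Celsius reading. The Fahrenheit reading is F = 1.8·C + 32.
Require C + F = 846.5: (2.8)·C + 32 = 846.5.
C = (846.5 - 32) / (2.8) = 290.9.

290.9°C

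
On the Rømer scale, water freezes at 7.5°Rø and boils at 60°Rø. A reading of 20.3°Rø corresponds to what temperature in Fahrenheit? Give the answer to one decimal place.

Linear interpolation between the fixed points: C = (20.3 - 7.5) × 100 / (60 - 7.5) = 24.3810°C.
Then 24.3810 × 1.8 + 32 = 75.9°F.

75.9°F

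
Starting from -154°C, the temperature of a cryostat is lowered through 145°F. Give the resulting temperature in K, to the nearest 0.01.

38.59 K

The 145°F change is an interval, so only the factor 5/9 applies: -145 × 5/9 = -80.5556°C.
Final Celsius temperature: -154.0000 - 80.5556 = -234.5556°C.
In kelvin: -234.5556 + 273.15 = 38.59 K.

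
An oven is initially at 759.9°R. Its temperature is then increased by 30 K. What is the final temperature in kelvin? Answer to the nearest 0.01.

452.17 K

Initial temperature in Celsius: (759.9 - 491.67) × 5/9 = 149.0167°C.
The 30 K change is an interval; Kelvin and Celsius degrees are the same size, so ΔC = +30°C.
Final Celsius temperature: 149.0167 + 30.0000 = 179.0167°C.
In kelvin: 179.0167 + 273.15 = 452.17 K.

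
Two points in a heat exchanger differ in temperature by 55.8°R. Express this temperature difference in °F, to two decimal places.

Rankine and Fahrenheit degrees are the same size, so the interval is unchanged: 55.80.

55.80°F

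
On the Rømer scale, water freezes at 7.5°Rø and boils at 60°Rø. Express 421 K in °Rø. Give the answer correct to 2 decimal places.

85.12°Rø

First in Celsius: 421 - 273.15 = 147.8500°C.
Linearly onto the Rømer scale: 7.5 + (147.8500 / 100) × (60 - 7.5) = 85.12°Rø.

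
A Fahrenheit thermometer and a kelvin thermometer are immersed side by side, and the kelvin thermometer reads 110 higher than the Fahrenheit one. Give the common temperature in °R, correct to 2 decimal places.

Let x be the Fahrenheit reading; then the kelvin reading is 5/9·x + 255.372.
(5/9·x + 255.372) - x = 110  ⇒  (-4/9)·x = -145.372  ⇒  x = 327.0875°F.
In Celsius: (327.0875 - 32) × 5/9 = 163.9375°C.
In Rankine: 163.9375 × 1.8 + 491.67 = 786.76°R.

786.76°R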